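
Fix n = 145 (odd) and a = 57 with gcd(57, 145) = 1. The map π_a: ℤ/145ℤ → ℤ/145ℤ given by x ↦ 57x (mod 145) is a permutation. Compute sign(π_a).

-1

Trace 1: π^k(1) = [1, 57, 59, 28] for k=0..3.
44 cycles of lengths [4, 4, 4, 4, 4, 4, 4, 4, 4, 4, 4, 4, 4, 4, 4, 4, 4, 4, 4, 4, 4, 4, 4, 4, 4, 4, 4, 4, 4, 2, 2, 2, 2, 2, 2, 2, 2, 2, 2, 2, 2, 2, 2, 1].
sign(π) = (−1)^{n − #cycles} = (−1)^{145−44} = (−1)^101 = -1.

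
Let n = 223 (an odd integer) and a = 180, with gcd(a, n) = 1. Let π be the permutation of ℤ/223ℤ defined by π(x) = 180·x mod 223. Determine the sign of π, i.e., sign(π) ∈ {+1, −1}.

-1

Trace 1: π^k(1) = [1, 180, 65, 104, 211, 70, 112] for k=0..6.
Cycle type of π: 222 + 1; total 2 cycles.
2 cycles on 223: each ℓ→(−1)^(ℓ−1), product (−1)^221 = -1.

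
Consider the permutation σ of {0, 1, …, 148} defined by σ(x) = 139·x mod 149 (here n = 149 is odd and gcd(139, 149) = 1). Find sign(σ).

-1

Trace 125: π^k(125) = [125, 91, 133, 11, 39, 57, 26] for k=0..6.
2 cycles of lengths [148, 1].
Σ(ℓ_i−1) = 149−2 = 147; sign = (−1)^147 = -1.
The Jacobi symbol (139|149) = -1 (Zolotarev) agrees.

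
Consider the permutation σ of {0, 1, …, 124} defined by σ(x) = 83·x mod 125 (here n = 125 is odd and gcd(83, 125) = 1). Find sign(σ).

-1

Start at x=76: 76 → 58 → 64 → 62 → 21 → 118 → 44 → … (one orbit).
π_83 has 4 disjoint cycles with lengths [100, 20, 4, 1] on {0,…,124}.
n − c = 125 − 4 = 121; sign = (−1)^121 = -1.
Zolotarev: (83|125) = -1, matching the cycle-count sign.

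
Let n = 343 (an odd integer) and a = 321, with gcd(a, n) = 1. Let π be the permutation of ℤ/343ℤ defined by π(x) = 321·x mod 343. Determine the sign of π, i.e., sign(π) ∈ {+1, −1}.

Trace 15: π^k(15) = [15, 13, 57, 118, 148, 174, 288] for k=0..6.
Decompose π into cycles: lengths [98, 98, 98, 14, 14, 14, 2, 2, 2, 1] (10 cycles, including the fixed point 0).
With 10 cycles on 343 points, sign = (−1)^{343−10} = -1.
Via Zolotarev, sign(π_{321}) = (321|343) = -1.

-1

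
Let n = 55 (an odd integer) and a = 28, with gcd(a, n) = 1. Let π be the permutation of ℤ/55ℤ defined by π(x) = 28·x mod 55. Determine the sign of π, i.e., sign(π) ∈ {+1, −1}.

Orbit of 49 under x↦28x: [49, 52, 26, 13, 34, 17, 36]… (length divides ord_55(28)).
Cycle lengths of π_28 on ℤ/55ℤ: [20, 20, 10, 4, 1]; 5 cycles in total.
n − c = 55 − 5 = 50; sign = (−1)^50 = +1.
Zolotarev: (28|55) = +1, matching the cycle-count sign.

+1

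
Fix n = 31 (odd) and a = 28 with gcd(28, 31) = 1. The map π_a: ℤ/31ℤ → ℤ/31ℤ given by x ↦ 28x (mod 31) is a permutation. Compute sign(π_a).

+1

Start at x=9: 9 → 4 → 19 → 5 → 16 → 14 → 20 → … (one orbit).
π_28 has 3 disjoint cycles with lengths [15, 15, 1] on {0,…,30}.
3 cycles on 31: each ℓ→(−1)^(ℓ−1), product (−1)^28 = +1.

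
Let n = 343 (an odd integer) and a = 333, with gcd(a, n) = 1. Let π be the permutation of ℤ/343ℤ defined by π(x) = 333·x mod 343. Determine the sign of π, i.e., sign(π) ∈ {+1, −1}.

Start at x=100: 100 → 29 → 53 → 156 → 155 → 165 → 65 → … (one orbit).
The orbit structure of x ↦ 333x mod 343: 7 orbits of sizes [147, 147, 21, 21, 3, 3, 1].
7 cycles on 343: each ℓ→(−1)^(ℓ−1), product (−1)^336 = +1.
Check: (333/343) = +1 by Zolotarev.

+1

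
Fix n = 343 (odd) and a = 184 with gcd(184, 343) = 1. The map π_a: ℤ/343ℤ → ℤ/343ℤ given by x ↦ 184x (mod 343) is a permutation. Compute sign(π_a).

Orbit of 51 under x↦184x: [51, 123, 337, 268, 263, 29, 191]… (length divides ord_343(184)).
Cycle type of π: 147×2 + 21×2 + 3×2 + 1; total 7 cycles.
Σ(ℓ_i−1) = 343−7 = 336; sign = (−1)^336 = +1.
(184|343)_J = +1 (Zolotarev's lemma cross-check).

+1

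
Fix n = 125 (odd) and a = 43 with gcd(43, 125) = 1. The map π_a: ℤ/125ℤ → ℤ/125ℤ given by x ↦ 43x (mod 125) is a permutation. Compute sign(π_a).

-1

Start at x=1: 1 → 43 → 99 → 7 → 51 → 68 → 49 → … (one orbit).
Cycle type of π: 20×5 + 4×6 + 1; total 12 cycles.
Σ(ℓ_i−1) = 125−12 = 113; sign = (−1)^113 = -1.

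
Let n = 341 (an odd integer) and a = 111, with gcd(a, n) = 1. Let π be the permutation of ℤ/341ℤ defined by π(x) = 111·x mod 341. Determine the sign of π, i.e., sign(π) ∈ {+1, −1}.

Trace 45: π^k(45) = [45, 221, 320, 56, 78, 133, 100] for k=0..6.
Cycle type of π: 15×22 + 1×11; total 33 cycles.
sign(π) = (−1)^{n − #cycles} = (−1)^{341−33} = (−1)^308 = +1.

+1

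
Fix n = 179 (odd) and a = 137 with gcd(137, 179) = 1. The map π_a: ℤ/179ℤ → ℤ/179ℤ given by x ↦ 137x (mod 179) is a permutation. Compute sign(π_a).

-1

Trace 154: π^k(154) = [154, 155, 113, 87, 105, 65, 134] for k=0..6.
2 cycles of lengths [178, 1].
Σ(ℓ_i−1) = 179−2 = 177; sign = (−1)^177 = -1.
Zolotarev: (137|179) = -1, matching the cycle-count sign.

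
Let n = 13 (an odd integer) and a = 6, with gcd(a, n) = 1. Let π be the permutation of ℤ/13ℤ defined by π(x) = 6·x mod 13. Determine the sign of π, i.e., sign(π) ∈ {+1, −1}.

Orbit of 8 under x↦6x: [8, 9, 2, 12, 7, 3, 5]… (length divides ord_13(6)).
Cycle type of π: 12 + 1; total 2 cycles.
Σ(ℓ_i−1) = 13−2 = 11; sign = (−1)^11 = -1.

-1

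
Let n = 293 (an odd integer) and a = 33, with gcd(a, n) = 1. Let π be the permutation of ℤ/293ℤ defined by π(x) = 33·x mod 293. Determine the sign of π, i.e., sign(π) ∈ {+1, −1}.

+1

Start at x=77: 77 → 197 → 55 → 57 → 123 → 250 → 46 → … (one orbit).
Decompose π into cycles: lengths [73, 73, 73, 73, 1] (5 cycles, including the fixed point 0).
293 − 5 = 288 transpositions; sign(π) = (−1)^288 = +1.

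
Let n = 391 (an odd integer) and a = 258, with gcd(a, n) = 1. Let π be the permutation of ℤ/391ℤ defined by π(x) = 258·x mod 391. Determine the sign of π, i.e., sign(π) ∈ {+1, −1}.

Orbit of 114 under x↦258x: [114, 87, 159, 358, 88, 26, 61]… (length divides ord_391(258)).
Cycle type of π: 176×2 + 22 + 16 + 1; total 5 cycles.
5 cycles on 391: each ℓ→(−1)^(ℓ−1), product (−1)^386 = +1.

+1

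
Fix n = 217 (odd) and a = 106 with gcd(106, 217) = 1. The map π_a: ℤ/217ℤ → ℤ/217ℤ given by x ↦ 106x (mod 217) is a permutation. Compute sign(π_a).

-1

Trace 113: π^k(113) = [113, 43, 1, 106, 169, 120, 134] for k=0..6.
π_106 has 14 disjoint cycles with lengths [30, 30, 30, 30, 30, 30, 30, 1, 1, 1, 1, 1, 1, 1] on {0,…,216}.
n − c = 217 − 14 = 203; sign = (−1)^203 = -1.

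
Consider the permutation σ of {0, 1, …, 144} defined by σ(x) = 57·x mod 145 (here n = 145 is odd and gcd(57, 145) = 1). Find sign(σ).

-1

Trace 1: π^k(1) = [1, 57, 59, 28] for k=0..3.
π_57 has 44 disjoint cycles with lengths [4, 4, 4, 4, 4, 4, 4, 4, 4, 4, 4, 4, 4, 4, 4, 4, 4, 4, 4, 4, 4, 4, 4, 4, 4, 4, 4, 4, 4, 2, 2, 2, 2, 2, 2, 2, 2, 2, 2, 2, 2, 2, 2, 1] on {0,…,144}.
Σ(ℓ_i−1) = 145−44 = 101; sign = (−1)^101 = -1.
Via Zolotarev, sign(π_{57}) = (57|145) = -1.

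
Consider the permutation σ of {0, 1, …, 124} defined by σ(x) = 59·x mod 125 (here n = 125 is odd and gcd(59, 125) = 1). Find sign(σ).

Start at x=111: 111 → 49 → 16 → 69 → 71 → 64 → 26 → … (one orbit).
Cycle lengths of π_59 on ℤ/125ℤ: [50, 50, 10, 10, 2, 2, 1]; 7 cycles in total.
n − c = 125 − 7 = 118; sign = (−1)^118 = +1.
Via Zolotarev, sign(π_{59}) = (59|125) = +1.

+1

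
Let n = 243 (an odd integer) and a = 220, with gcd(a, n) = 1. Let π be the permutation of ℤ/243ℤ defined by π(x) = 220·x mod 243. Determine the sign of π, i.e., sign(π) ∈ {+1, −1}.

+1

Trace 70: π^k(70) = [70, 91, 94, 25, 154, 103, 61] for k=0..6.
Cycle type of π: 81×2 + 27×2 + 9×2 + 3×2 + 1×3; total 11 cycles.
sign(π) = (−1)^{n − #cycles} = (−1)^{243−11} = (−1)^232 = +1.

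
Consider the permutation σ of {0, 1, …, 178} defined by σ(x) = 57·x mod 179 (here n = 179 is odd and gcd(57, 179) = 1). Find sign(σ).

Start at x=146: 146 → 88 → 4 → 49 → 108 → 70 → 52 → … (one orbit).
3 cycles of lengths [89, 89, 1].
n − c = 179 − 3 = 176; sign = (−1)^176 = +1.
Zolotarev: (57|179) = +1, matching the cycle-count sign.

+1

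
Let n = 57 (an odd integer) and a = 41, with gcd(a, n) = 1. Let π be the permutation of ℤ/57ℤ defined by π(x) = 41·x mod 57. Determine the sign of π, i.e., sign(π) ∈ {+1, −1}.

Orbit of 28 under x↦41x: [28, 8, 43, 53, 7, 2, 25]… (length divides ord_57(41)).
The orbit structure of x ↦ 41x mod 57: 5 orbits of sizes [18, 18, 18, 2, 1].
Σ(ℓ_i−1) = 57−5 = 52; sign = (−1)^52 = +1.

+1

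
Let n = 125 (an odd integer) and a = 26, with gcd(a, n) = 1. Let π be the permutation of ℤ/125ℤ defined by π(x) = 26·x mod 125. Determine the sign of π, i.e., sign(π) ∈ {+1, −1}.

+1

Trace 1: π^k(1) = [1, 26, 51, 76, 101] for k=0..4.
The orbit structure of x ↦ 26x mod 125: 45 orbits of sizes [5, 5, 5, 5, 5, 5, 5, 5, 5, 5, 5, 5, 5, 5, 5, 5, 5, 5, 5, 5, 1, 1, 1, 1, 1, 1, 1, 1, 1, 1, 1, 1, 1, 1, 1, 1, 1, 1, 1, 1, 1, 1, 1, 1, 1].
With 45 cycles on 125 points, sign = (−1)^{125−45} = +1.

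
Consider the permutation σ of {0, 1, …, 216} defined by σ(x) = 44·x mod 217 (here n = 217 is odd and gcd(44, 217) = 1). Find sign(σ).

-1

Trace 64: π^k(64) = [64, 212, 214, 85, 51, 74, 1] for k=0..6.
The orbit structure of x ↦ 44x mod 217: 10 orbits of sizes [30, 30, 30, 30, 30, 30, 30, 3, 3, 1].
10 cycles on 217: each ℓ→(−1)^(ℓ−1), product (−1)^207 = -1.
Check: (44/217) = -1 by Zolotarev.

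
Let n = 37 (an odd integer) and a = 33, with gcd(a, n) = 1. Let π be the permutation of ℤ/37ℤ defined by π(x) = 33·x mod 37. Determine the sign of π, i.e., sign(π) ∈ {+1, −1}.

Start at x=12: 12 → 26 → 7 → 9 → 1 → 33 → 16 → … (one orbit).
Cycle type of π: 9×4 + 1; total 5 cycles.
sign(π) = (−1)^{n − #cycles} = (−1)^{37−5} = (−1)^32 = +1.
(33|37)_J = +1 (Zolotarev's lemma cross-check).

+1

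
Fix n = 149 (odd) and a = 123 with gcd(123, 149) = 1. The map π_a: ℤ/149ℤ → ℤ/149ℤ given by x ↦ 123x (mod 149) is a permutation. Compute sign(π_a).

Orbit of 145 under x↦123x: [145, 104, 127, 125, 28, 17, 5]… (length divides ord_149(123)).
5 cycles of lengths [37, 37, 37, 37, 1].
sign(π) = (−1)^{n − #cycles} = (−1)^{149−5} = (−1)^144 = +1.

+1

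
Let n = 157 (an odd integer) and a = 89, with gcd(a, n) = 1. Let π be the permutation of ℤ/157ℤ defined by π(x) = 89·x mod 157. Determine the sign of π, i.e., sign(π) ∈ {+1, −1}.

Orbit of 113 under x↦89x: [113, 9, 16, 11, 37, 153, 115]… (length divides ord_157(89)).
Cycle lengths of π_89 on ℤ/157ℤ: [39, 39, 39, 39, 1]; 5 cycles in total.
sign(π) = (−1)^{n − #cycles} = (−1)^{157−5} = (−1)^152 = +1.
Via Zolotarev, sign(π_{89}) = (89|157) = +1.

+1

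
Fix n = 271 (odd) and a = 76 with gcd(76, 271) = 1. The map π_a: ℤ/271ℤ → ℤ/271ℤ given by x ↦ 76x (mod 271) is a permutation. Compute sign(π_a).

-1

Trace 140: π^k(140) = [140, 71, 247, 73, 128, 243, 40] for k=0..6.
π_76 has 2 disjoint cycles with lengths [270, 1] on {0,…,270}.
n − c = 271 − 2 = 269; sign = (−1)^269 = -1.
(76|271)_J = -1 (Zolotarev's lemma cross-check).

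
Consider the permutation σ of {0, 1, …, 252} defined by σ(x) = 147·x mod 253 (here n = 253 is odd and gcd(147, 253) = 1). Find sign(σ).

Trace 3: π^k(3) = [3, 188, 59, 71, 64, 47, 78] for k=0..6.
π_147 has 9 disjoint cycles with lengths [55, 55, 55, 55, 11, 11, 5, 5, 1] on {0,…,252}.
253 − 9 = 244 transpositions; sign(π) = (−1)^244 = +1.
The Jacobi symbol (147|253) = +1 (Zolotarev) agrees.

+1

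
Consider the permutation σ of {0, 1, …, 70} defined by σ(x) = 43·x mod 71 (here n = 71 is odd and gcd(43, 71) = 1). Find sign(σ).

+1

Trace 8: π^k(8) = [8, 60, 24, 38, 1, 43, 3] for k=0..6.
3 cycles of lengths [35, 35, 1].
With 3 cycles on 71 points, sign = (−1)^{71−3} = +1.
(43|71)_J = +1 (Zolotarev's lemma cross-check).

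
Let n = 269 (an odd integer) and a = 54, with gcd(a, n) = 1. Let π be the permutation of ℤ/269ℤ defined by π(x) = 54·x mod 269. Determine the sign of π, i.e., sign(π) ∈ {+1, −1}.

Trace 36: π^k(36) = [36, 61, 66, 67, 121, 78, 177] for k=0..6.
Cycle type of π: 67×4 + 1; total 5 cycles.
5 cycles on 269: each ℓ→(−1)^(ℓ−1), product (−1)^264 = +1.

+1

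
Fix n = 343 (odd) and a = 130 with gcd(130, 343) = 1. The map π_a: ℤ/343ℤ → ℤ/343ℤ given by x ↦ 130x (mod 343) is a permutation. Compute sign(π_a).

Trace 107: π^k(107) = [107, 190, 4, 177, 29, 340, 296] for k=0..6.
π_130 has 7 disjoint cycles with lengths [147, 147, 21, 21, 3, 3, 1] on {0,…,342}.
343 − 7 = 336 transpositions; sign(π) = (−1)^336 = +1.

+1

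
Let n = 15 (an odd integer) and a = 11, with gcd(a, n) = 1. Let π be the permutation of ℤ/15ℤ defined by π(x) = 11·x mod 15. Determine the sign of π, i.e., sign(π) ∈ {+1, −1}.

-1

Start at x=1: 1 → 11 → 1 (one orbit).
Cycle type of π: 2×5 + 1×5; total 10 cycles.
sign(π) = (−1)^{n − #cycles} = (−1)^{15−10} = (−1)^5 = -1.
Check: (11/15) = -1 by Zolotarev.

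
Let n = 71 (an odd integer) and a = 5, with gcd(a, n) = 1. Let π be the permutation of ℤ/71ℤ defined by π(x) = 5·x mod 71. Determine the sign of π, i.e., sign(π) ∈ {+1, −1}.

Start at x=54: 54 → 57 → 1 → 5 → 25 → 54 (one orbit).
The orbit structure of x ↦ 5x mod 71: 15 orbits of sizes [5, 5, 5, 5, 5, 5, 5, 5, 5, 5, 5, 5, 5, 5, 1].
71 − 15 = 56 transpositions; sign(π) = (−1)^56 = +1.
Via Zolotarev, sign(π_{5}) = (5|71) = +1.

+1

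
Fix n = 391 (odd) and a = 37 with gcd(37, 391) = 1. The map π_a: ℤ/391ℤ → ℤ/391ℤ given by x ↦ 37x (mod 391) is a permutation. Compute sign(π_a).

Orbit of 65 under x↦37x: [65, 59, 228, 225, 114, 308, 57]… (length divides ord_391(37)).
Decompose π into cycles: lengths [176, 176, 22, 16, 1] (5 cycles, including the fixed point 0).
5 cycles on 391: each ℓ→(−1)^(ℓ−1), product (−1)^386 = +1.

+1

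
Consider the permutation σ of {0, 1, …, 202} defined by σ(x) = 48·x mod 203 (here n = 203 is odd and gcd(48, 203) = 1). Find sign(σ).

Trace 195: π^k(195) = [195, 22, 41, 141, 69, 64, 27] for k=0..6.
Cycle lengths of π_48 on ℤ/203ℤ: [28, 28, 28, 28, 28, 28, 28, 2, 2, 2, 1]; 11 cycles in total.
11 cycles on 203: each ℓ→(−1)^(ℓ−1), product (−1)^192 = +1.

+1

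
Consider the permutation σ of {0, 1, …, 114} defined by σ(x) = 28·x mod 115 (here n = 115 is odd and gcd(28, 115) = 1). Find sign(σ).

+1

Start at x=31: 31 → 63 → 39 → 57 → 101 → 68 → 64 → … (one orbit).
5 cycles of lengths [44, 44, 22, 4, 1].
115 − 5 = 110 transpositions; sign(π) = (−1)^110 = +1.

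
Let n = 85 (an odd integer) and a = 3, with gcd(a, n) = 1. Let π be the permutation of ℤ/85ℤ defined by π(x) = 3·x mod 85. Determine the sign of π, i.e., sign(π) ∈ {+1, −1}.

Orbit of 9 under x↦3x: [9, 27, 81, 73, 49, 62, 16]… (length divides ord_85(3)).
7 cycles of lengths [16, 16, 16, 16, 16, 4, 1].
With 7 cycles on 85 points, sign = (−1)^{85−7} = +1.

+1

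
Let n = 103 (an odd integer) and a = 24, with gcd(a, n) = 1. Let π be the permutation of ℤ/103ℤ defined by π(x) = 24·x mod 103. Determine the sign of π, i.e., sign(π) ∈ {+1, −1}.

-1

Trace 73: π^k(73) = [73, 1, 24, 61, 22, 13, 3] for k=0..6.
Cycle type of π: 34×3 + 1; total 4 cycles.
sign(π) = (−1)^{n − #cycles} = (−1)^{103−4} = (−1)^99 = -1.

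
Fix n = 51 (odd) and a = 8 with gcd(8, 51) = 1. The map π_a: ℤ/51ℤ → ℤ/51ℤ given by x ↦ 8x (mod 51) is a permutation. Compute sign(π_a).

Trace 8: π^k(8) = [8, 13, 2, 16, 26, 4, 32] for k=0..6.
Decompose π into cycles: lengths [8, 8, 8, 8, 8, 8, 2, 1] (8 cycles, including the fixed point 0).
n − c = 51 − 8 = 43; sign = (−1)^43 = -1.

-1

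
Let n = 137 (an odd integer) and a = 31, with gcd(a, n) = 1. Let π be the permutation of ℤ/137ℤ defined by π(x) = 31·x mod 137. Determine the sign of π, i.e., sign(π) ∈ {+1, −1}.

-1

Start at x=72: 72 → 40 → 7 → 80 → 14 → 23 → 28 → … (one orbit).
Cycle type of π: 136 + 1; total 2 cycles.
sign(π) = (−1)^{n − #cycles} = (−1)^{137−2} = (−1)^135 = -1.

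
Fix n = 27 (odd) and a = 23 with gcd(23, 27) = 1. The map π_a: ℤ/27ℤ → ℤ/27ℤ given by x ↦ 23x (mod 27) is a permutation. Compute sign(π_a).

-1

Trace 22: π^k(22) = [22, 20, 1, 23, 16, 17, 13] for k=0..6.
The orbit structure of x ↦ 23x mod 27: 4 orbits of sizes [18, 6, 2, 1].
n − c = 27 − 4 = 23; sign = (−1)^23 = -1.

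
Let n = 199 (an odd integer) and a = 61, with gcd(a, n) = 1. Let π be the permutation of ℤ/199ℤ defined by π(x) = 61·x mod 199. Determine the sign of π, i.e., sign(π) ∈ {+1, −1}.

Orbit of 114 under x↦61x: [114, 188, 125, 63, 62, 1, 61]… (length divides ord_199(61)).
π_61 has 19 disjoint cycles with lengths [11, 11, 11, 11, 11, 11, 11, 11, 11, 11, 11, 11, 11, 11, 11, 11, 11, 11, 1] on {0,…,198}.
199 − 19 = 180 transpositions; sign(π) = (−1)^180 = +1.
Via Zolotarev, sign(π_{61}) = (61|199) = +1.

+1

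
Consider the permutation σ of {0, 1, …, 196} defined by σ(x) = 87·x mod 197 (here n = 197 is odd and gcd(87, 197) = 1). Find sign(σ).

Start at x=161: 161 → 20 → 164 → 84 → 19 → 77 → 1 → … (one orbit).
π_87 has 8 disjoint cycles with lengths [28, 28, 28, 28, 28, 28, 28, 1] on {0,…,196}.
With 8 cycles on 197 points, sign = (−1)^{197−8} = -1.
Check: (87/197) = -1 by Zolotarev.

-1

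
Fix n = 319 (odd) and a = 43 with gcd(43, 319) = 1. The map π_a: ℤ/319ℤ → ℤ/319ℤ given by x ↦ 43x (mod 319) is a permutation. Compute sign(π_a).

+1

Trace 122: π^k(122) = [122, 142, 45, 21, 265, 230, 1] for k=0..6.
π_43 has 17 disjoint cycles with lengths [28, 28, 28, 28, 28, 28, 28, 28, 28, 28, 28, 2, 2, 2, 2, 2, 1] on {0,…,318}.
17 cycles on 319: each ℓ→(−1)^(ℓ−1), product (−1)^302 = +1.
The Jacobi symbol (43|319) = +1 (Zolotarev) agrees.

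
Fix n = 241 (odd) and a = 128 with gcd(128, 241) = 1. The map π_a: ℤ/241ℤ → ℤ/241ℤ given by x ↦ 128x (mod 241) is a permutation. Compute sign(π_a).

Trace 60: π^k(60) = [60, 209, 1, 128, 237, 211, 16] for k=0..6.
The orbit structure of x ↦ 128x mod 241: 11 orbits of sizes [24, 24, 24, 24, 24, 24, 24, 24, 24, 24, 1].
11 cycles on 241: each ℓ→(−1)^(ℓ−1), product (−1)^230 = +1.
Zolotarev: (128|241) = +1, matching the cycle-count sign.

+1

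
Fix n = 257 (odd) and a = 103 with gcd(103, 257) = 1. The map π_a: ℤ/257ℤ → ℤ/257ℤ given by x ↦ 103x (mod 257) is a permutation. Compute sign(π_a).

-1

Trace 63: π^k(63) = [63, 64, 167, 239, 202, 246, 152] for k=0..6.
π_103 has 2 disjoint cycles with lengths [256, 1] on {0,…,256}.
n − c = 257 − 2 = 255; sign = (−1)^255 = -1.
Via Zolotarev, sign(π_{103}) = (103|257) = -1.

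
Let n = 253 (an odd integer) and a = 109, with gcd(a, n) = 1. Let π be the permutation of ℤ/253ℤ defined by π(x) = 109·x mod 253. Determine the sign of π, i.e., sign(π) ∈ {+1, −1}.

+1

Orbit of 10 under x↦109x: [10, 78, 153, 232, 241, 210, 120]… (length divides ord_253(109)).
Cycle lengths of π_109 on ℤ/253ℤ: [22, 22, 22, 22, 22, 22, 22, 22, 22, 22, 22, 2, 2, 2, 2, 2, 1]; 17 cycles in total.
253 − 17 = 236 transpositions; sign(π) = (−1)^236 = +1.
Check: (109/253) = +1 by Zolotarev.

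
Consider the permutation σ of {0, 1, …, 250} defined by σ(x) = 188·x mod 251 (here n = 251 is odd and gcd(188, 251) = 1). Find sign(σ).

Orbit of 171 under x↦188x: [171, 20, 246, 64, 235, 4, 250]… (length divides ord_251(188)).
π_188 has 6 disjoint cycles with lengths [50, 50, 50, 50, 50, 1] on {0,…,250}.
With 6 cycles on 251 points, sign = (−1)^{251−6} = -1.
(188|251)_J = -1 (Zolotarev's lemma cross-check).

-1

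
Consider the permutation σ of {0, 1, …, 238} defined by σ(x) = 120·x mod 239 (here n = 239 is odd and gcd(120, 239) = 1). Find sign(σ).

Trace 201: π^k(201) = [201, 220, 110, 55, 147, 193, 216] for k=0..6.
3 cycles of lengths [119, 119, 1].
sign(π) = (−1)^{n − #cycles} = (−1)^{239−3} = (−1)^236 = +1.
Via Zolotarev, sign(π_{120}) = (120|239) = +1.

+1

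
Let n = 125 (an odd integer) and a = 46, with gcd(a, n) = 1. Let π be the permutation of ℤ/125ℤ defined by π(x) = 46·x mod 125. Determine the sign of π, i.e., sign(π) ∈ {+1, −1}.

+1

Orbit of 66 under x↦46x: [66, 36, 31, 51, 96, 41, 11]… (length divides ord_125(46)).
Decompose π into cycles: lengths [25, 25, 25, 25, 5, 5, 5, 5, 1, 1, 1, 1, 1] (13 cycles, including the fixed point 0).
13 cycles on 125: each ℓ→(−1)^(ℓ−1), product (−1)^112 = +1.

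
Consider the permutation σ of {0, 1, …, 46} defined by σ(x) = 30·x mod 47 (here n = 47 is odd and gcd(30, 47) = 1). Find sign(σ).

Trace 37: π^k(37) = [37, 29, 24, 15, 27, 11, 1] for k=0..6.
2 cycles of lengths [46, 1].
With 2 cycles on 47 points, sign = (−1)^{47−2} = -1.

-1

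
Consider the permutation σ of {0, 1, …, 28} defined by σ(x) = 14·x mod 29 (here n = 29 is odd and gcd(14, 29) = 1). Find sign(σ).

Start at x=4: 4 → 27 → 1 → 14 → 22 → 18 → 20 → … (one orbit).
Cycle lengths of π_14 on ℤ/29ℤ: [28, 1]; 2 cycles in total.
n − c = 29 − 2 = 27; sign = (−1)^27 = -1.

-1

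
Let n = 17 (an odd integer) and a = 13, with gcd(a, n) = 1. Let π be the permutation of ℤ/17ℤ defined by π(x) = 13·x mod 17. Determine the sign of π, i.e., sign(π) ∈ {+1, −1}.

Orbit of 1 under x↦13x: [1, 13, 16, 4]… (length divides ord_17(13)).
Cycle lengths of π_13 on ℤ/17ℤ: [4, 4, 4, 4, 1]; 5 cycles in total.
sign(π) = (−1)^{n − #cycles} = (−1)^{17−5} = (−1)^12 = +1.

+1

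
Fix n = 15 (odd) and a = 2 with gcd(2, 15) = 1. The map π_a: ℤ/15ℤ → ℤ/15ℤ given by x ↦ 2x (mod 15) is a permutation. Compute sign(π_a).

+1

Orbit of 1 under x↦2x: [1, 2, 4, 8]… (length divides ord_15(2)).
Decompose π into cycles: lengths [4, 4, 4, 2, 1] (5 cycles, including the fixed point 0).
With 5 cycles on 15 points, sign = (−1)^{15−5} = +1.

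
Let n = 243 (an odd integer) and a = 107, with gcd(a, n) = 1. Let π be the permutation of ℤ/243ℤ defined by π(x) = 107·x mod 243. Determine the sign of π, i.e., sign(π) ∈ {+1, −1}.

Orbit of 217 under x↦107x: [217, 134, 1, 107, 28, 80, 55]… (length divides ord_243(107)).
32 cycles of lengths [18, 18, 18, 18, 18, 18, 18, 18, 18, 6, 6, 6, 6, 6, 6, 6, 6, 6, 2, 2, 2, 2, 2, 2, 2, 2, 2, 2, 2, 2, 2, 1].
32 cycles on 243: each ℓ→(−1)^(ℓ−1), product (−1)^211 = -1.
The Jacobi symbol (107|243) = -1 (Zolotarev) agrees.

-1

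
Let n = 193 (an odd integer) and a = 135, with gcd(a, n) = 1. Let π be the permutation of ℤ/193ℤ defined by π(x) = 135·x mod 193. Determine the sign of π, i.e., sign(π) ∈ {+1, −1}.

-1

Trace 24: π^k(24) = [24, 152, 62, 71, 128, 103, 9] for k=0..6.
π_135 has 2 disjoint cycles with lengths [192, 1] on {0,…,192}.
With 2 cycles on 193 points, sign = (−1)^{193−2} = -1.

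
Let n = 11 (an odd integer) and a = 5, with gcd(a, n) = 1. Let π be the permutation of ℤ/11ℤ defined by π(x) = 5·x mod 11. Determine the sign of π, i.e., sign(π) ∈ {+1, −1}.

+1

Trace 9: π^k(9) = [9, 1, 5, 3, 4] for k=0..4.
π_5 has 3 disjoint cycles with lengths [5, 5, 1] on {0,…,10}.
n − c = 11 − 3 = 8; sign = (−1)^8 = +1.
Check: (5/11) = +1 by Zolotarev.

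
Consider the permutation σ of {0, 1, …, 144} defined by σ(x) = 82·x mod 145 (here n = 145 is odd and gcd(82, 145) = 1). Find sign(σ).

Trace 82: π^k(82) = [82, 54, 78, 16, 7, 139, 88] for k=0..6.
10 cycles of lengths [28, 28, 28, 28, 7, 7, 7, 7, 4, 1].
sign(π) = (−1)^{n − #cycles} = (−1)^{145−10} = (−1)^135 = -1.

-1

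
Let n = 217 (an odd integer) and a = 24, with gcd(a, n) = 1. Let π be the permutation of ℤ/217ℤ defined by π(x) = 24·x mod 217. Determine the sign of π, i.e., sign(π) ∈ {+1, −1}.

+1

Trace 145: π^k(145) = [145, 8, 192, 51, 139, 81, 208] for k=0..6.
Cycle type of π: 30×7 + 6 + 1; total 9 cycles.
9 cycles on 217: each ℓ→(−1)^(ℓ−1), product (−1)^208 = +1.
Via Zolotarev, sign(π_{24}) = (24|217) = +1.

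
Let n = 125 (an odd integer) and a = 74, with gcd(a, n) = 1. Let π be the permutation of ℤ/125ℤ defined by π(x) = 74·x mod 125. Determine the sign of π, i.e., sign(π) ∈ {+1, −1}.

+1

Start at x=51: 51 → 24 → 26 → 49 → 1 → 74 → 101 → … (one orbit).
Decompose π into cycles: lengths [10, 10, 10, 10, 10, 10, 10, 10, 10, 10, 2, 2, 2, 2, 2, 2, 2, 2, 2, 2, 2, 2, 1] (23 cycles, including the fixed point 0).
Σ(ℓ_i−1) = 125−23 = 102; sign = (−1)^102 = +1.
Zolotarev: (74|125) = +1, matching the cycle-count sign.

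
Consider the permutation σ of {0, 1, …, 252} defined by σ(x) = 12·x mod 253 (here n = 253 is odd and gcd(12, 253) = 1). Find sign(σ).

Orbit of 1 under x↦12x: [1, 12, 144, 210, 243, 133, 78]… (length divides ord_253(12)).
Decompose π into cycles: lengths [11, 11, 11, 11, 11, 11, 11, 11, 11, 11, 11, 11, 11, 11, 11, 11, 11, 11, 11, 11, 11, 11, 1, 1, 1, 1, 1, 1, 1, 1, 1, 1, 1] (33 cycles, including the fixed point 0).
33 cycles on 253: each ℓ→(−1)^(ℓ−1), product (−1)^220 = +1.

+1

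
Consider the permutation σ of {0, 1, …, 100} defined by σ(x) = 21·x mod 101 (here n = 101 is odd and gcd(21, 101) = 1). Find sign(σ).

+1

Orbit of 31 under x↦21x: [31, 45, 36, 49, 19, 96, 97]… (length divides ord_101(21)).
Decompose π into cycles: lengths [50, 50, 1] (3 cycles, including the fixed point 0).
101 − 3 = 98 transpositions; sign(π) = (−1)^98 = +1.
Via Zolotarev, sign(π_{21}) = (21|101) = +1.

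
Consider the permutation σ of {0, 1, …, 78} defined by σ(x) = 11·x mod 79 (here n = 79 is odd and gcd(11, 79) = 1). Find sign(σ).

Orbit of 55 under x↦11x: [55, 52, 19, 51, 8, 9, 20]… (length divides ord_79(11)).
Cycle type of π: 39×2 + 1; total 3 cycles.
Σ(ℓ_i−1) = 79−3 = 76; sign = (−1)^76 = +1.
Zolotarev: (11|79) = +1, matching the cycle-count sign.

+1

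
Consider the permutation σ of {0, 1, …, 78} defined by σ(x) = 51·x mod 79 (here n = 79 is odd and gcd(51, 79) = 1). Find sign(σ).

+1

Start at x=4: 4 → 46 → 55 → 40 → 65 → 76 → 5 → … (one orbit).
The orbit structure of x ↦ 51x mod 79: 3 orbits of sizes [39, 39, 1].
79 − 3 = 76 transpositions; sign(π) = (−1)^76 = +1.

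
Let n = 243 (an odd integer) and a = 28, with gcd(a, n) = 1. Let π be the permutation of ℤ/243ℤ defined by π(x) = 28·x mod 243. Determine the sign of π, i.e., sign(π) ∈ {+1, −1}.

+1

Orbit of 28 under x↦28x: [28, 55, 82, 109, 136, 163, 190]… (length divides ord_243(28)).
Cycle lengths of π_28 on ℤ/243ℤ: [9, 9, 9, 9, 9, 9, 9, 9, 9, 9, 9, 9, 9, 9, 9, 9, 9, 9, 3, 3, 3, 3, 3, 3, 3, 3, 3, 3, 3, 3, 3, 3, 3, 3, 3, 3, 1, 1, 1, 1, 1, 1, 1, 1, 1, 1, 1, 1, 1, 1, 1, 1, 1, 1, 1, 1, 1, 1, 1, 1, 1, 1, 1]; 63 cycles in total.
243 − 63 = 180 transpositions; sign(π) = (−1)^180 = +1.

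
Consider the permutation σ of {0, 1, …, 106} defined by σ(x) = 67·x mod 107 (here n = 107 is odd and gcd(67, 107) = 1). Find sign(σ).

Orbit of 103 under x↦67x: [103, 53, 20, 56, 7, 41, 72]… (length divides ord_107(67)).
Cycle lengths of π_67 on ℤ/107ℤ: [106, 1]; 2 cycles in total.
107 − 2 = 105 transpositions; sign(π) = (−1)^105 = -1.

-1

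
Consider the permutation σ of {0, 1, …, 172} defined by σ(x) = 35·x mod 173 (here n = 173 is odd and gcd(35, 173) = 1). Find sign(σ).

+1

Trace 52: π^k(52) = [52, 90, 36, 49, 158, 167, 136] for k=0..6.
π_35 has 3 disjoint cycles with lengths [86, 86, 1] on {0,…,172}.
3 cycles on 173: each ℓ→(−1)^(ℓ−1), product (−1)^170 = +1.
Via Zolotarev, sign(π_{35}) = (35|173) = +1.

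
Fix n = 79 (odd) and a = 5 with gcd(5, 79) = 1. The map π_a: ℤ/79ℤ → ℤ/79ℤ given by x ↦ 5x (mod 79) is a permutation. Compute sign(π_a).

+1

Start at x=4: 4 → 20 → 21 → 26 → 51 → 18 → 11 → … (one orbit).
Decompose π into cycles: lengths [39, 39, 1] (3 cycles, including the fixed point 0).
n − c = 79 − 3 = 76; sign = (−1)^76 = +1.
Zolotarev: (5|79) = +1, matching the cycle-count sign.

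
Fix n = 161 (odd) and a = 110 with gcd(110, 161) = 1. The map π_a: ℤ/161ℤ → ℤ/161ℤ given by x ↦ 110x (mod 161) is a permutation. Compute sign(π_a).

-1

Start at x=104: 104 → 9 → 24 → 64 → 117 → 151 → 27 → … (one orbit).
The orbit structure of x ↦ 110x mod 161: 6 orbits of sizes [66, 66, 11, 11, 6, 1].
Σ(ℓ_i−1) = 161−6 = 155; sign = (−1)^155 = -1.
Check: (110/161) = -1 by Zolotarev.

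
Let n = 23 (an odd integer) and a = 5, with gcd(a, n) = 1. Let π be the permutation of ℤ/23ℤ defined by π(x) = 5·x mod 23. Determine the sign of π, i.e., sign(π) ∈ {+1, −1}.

-1

Start at x=18: 18 → 21 → 13 → 19 → 3 → 15 → 6 → … (one orbit).
Decompose π into cycles: lengths [22, 1] (2 cycles, including the fixed point 0).
With 2 cycles on 23 points, sign = (−1)^{23−2} = -1.
(5|23)_J = -1 (Zolotarev's lemma cross-check).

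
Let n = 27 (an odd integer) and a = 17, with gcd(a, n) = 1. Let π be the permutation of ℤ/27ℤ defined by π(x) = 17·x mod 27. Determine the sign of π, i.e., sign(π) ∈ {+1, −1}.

-1

Start at x=10: 10 → 8 → 1 → 17 → 19 → 26 → 10 (one orbit).
Decompose π into cycles: lengths [6, 6, 6, 2, 2, 2, 2, 1] (8 cycles, including the fixed point 0).
27 − 8 = 19 transpositions; sign(π) = (−1)^19 = -1.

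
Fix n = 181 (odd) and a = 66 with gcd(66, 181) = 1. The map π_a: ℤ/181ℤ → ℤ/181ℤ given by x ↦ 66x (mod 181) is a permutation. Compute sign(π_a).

-1

Trace 174: π^k(174) = [174, 81, 97, 67, 78, 80, 31] for k=0..6.
Decompose π into cycles: lengths [180, 1] (2 cycles, including the fixed point 0).
Σ(ℓ_i−1) = 181−2 = 179; sign = (−1)^179 = -1.
(66|181)_J = -1 (Zolotarev's lemma cross-check).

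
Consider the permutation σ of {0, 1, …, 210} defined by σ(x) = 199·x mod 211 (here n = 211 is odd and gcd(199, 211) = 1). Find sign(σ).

Orbit of 148 under x↦199x: [148, 123, 1, 199, 144, 171, 58]… (length divides ord_211(199)).
Decompose π into cycles: lengths [7, 7, 7, 7, 7, 7, 7, 7, 7, 7, 7, 7, 7, 7, 7, 7, 7, 7, 7, 7, 7, 7, 7, 7, 7, 7, 7, 7, 7, 7, 1] (31 cycles, including the fixed point 0).
With 31 cycles on 211 points, sign = (−1)^{211−31} = +1.
The Jacobi symbol (199|211) = +1 (Zolotarev) agrees.

+1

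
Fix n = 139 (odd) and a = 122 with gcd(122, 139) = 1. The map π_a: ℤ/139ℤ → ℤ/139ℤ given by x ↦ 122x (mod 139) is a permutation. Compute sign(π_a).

+1

Start at x=78: 78 → 64 → 24 → 9 → 125 → 99 → 124 → … (one orbit).
Cycle type of π: 69×2 + 1; total 3 cycles.
n − c = 139 − 3 = 136; sign = (−1)^136 = +1.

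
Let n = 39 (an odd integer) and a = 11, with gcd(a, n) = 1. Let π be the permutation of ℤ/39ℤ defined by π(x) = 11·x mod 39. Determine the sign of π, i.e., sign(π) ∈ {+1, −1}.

+1

Start at x=16: 16 → 20 → 25 → 2 → 22 → 8 → 10 → … (one orbit).
Cycle lengths of π_11 on ℤ/39ℤ: [12, 12, 12, 2, 1]; 5 cycles in total.
39 − 5 = 34 transpositions; sign(π) = (−1)^34 = +1.
(11|39)_J = +1 (Zolotarev's lemma cross-check).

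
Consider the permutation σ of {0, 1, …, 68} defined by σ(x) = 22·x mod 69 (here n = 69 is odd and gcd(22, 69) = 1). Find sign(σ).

-1

Start at x=22: 22 → 1 → 22 (one orbit).
Cycle type of π: 2×33 + 1×3; total 36 cycles.
69 − 36 = 33 transpositions; sign(π) = (−1)^33 = -1.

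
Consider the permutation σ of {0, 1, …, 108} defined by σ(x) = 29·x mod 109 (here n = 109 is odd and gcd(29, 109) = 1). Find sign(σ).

Orbit of 84 under x↦29x: [84, 38, 12, 21, 64, 3, 87]… (length divides ord_109(29)).
Cycle type of π: 54×2 + 1; total 3 cycles.
sign(π) = (−1)^{n − #cycles} = (−1)^{109−3} = (−1)^106 = +1.
The Jacobi symbol (29|109) = +1 (Zolotarev) agrees.

+1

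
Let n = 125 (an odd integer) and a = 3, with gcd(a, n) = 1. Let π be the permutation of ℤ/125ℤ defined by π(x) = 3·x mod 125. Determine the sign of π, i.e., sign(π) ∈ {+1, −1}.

Start at x=14: 14 → 42 → 1 → 3 → 9 → 27 → 81 → … (one orbit).
π_3 has 4 disjoint cycles with lengths [100, 20, 4, 1] on {0,…,124}.
With 4 cycles on 125 points, sign = (−1)^{125−4} = -1.
Via Zolotarev, sign(π_{3}) = (3|125) = -1.

-1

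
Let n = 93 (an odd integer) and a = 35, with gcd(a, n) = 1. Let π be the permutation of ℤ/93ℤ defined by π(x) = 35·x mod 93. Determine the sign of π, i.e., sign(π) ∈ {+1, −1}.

Start at x=47: 47 → 64 → 8 → 1 → 35 → 16 → 2 → … (one orbit).
Cycle type of π: 10×6 + 5×6 + 2 + 1; total 14 cycles.
14 cycles on 93: each ℓ→(−1)^(ℓ−1), product (−1)^79 = -1.
Check: (35/93) = -1 by Zolotarev.

-1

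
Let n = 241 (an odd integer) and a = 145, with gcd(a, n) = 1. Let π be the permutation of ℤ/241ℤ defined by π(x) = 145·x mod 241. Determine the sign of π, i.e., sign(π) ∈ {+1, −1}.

+1

Orbit of 118 under x↦145x: [118, 240, 96, 183, 25, 10, 4]… (length divides ord_241(145)).
The orbit structure of x ↦ 145x mod 241: 5 orbits of sizes [60, 60, 60, 60, 1].
sign(π) = (−1)^{n − #cycles} = (−1)^{241−5} = (−1)^236 = +1.
Via Zolotarev, sign(π_{145}) = (145|241) = +1.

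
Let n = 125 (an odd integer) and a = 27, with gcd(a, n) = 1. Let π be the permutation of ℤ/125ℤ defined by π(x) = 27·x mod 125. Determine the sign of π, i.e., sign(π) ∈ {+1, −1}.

Start at x=37: 37 → 124 → 98 → 21 → 67 → 59 → 93 → … (one orbit).
4 cycles of lengths [100, 20, 4, 1].
sign(π) = (−1)^{n − #cycles} = (−1)^{125−4} = (−1)^121 = -1.
Via Zolotarev, sign(π_{27}) = (27|125) = -1.

-1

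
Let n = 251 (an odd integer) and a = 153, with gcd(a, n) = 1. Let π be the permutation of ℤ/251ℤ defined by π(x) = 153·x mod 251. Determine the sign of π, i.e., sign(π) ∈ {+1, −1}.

+1

Start at x=195: 195 → 217 → 69 → 15 → 36 → 237 → 117 → … (one orbit).
3 cycles of lengths [125, 125, 1].
251 − 3 = 248 transpositions; sign(π) = (−1)^248 = +1.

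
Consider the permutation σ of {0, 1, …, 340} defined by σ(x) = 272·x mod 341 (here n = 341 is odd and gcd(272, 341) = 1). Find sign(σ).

Trace 152: π^k(152) = [152, 83, 70, 285, 113, 46, 236] for k=0..6.
Decompose π into cycles: lengths [30, 30, 30, 30, 30, 30, 30, 30, 30, 30, 30, 10, 1] (13 cycles, including the fixed point 0).
341 − 13 = 328 transpositions; sign(π) = (−1)^328 = +1.
The Jacobi symbol (272|341) = +1 (Zolotarev) agrees.

+1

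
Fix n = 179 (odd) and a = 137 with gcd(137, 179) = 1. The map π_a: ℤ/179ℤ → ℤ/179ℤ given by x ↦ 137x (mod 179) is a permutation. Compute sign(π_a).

-1

Trace 156: π^k(156) = [156, 71, 61, 123, 25, 24, 66] for k=0..6.
Decompose π into cycles: lengths [178, 1] (2 cycles, including the fixed point 0).
With 2 cycles on 179 points, sign = (−1)^{179−2} = -1.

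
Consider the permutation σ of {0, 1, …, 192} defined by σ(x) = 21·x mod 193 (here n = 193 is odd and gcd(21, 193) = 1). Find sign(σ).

Orbit of 109 under x↦21x: [109, 166, 12, 59, 81, 157, 16]… (length divides ord_193(21)).
Cycle lengths of π_21 on ℤ/193ℤ: [48, 48, 48, 48, 1]; 5 cycles in total.
Σ(ℓ_i−1) = 193−5 = 188; sign = (−1)^188 = +1.
The Jacobi symbol (21|193) = +1 (Zolotarev) agrees.

+1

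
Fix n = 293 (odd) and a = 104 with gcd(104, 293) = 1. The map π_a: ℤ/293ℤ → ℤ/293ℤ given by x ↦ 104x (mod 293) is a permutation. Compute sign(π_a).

Start at x=25: 25 → 256 → 254 → 46 → 96 → 22 → 237 → … (one orbit).
Decompose π into cycles: lengths [146, 146, 1] (3 cycles, including the fixed point 0).
Σ(ℓ_i−1) = 293−3 = 290; sign = (−1)^290 = +1.
Via Zolotarev, sign(π_{104}) = (104|293) = +1.

+1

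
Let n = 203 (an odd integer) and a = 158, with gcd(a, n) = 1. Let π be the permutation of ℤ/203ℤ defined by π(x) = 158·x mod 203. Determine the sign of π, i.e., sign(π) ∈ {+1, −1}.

+1

Orbit of 51 under x↦158x: [51, 141, 151, 107, 57, 74, 121]… (length divides ord_203(158)).
Decompose π into cycles: lengths [42, 42, 42, 42, 14, 14, 3, 3, 1] (9 cycles, including the fixed point 0).
sign(π) = (−1)^{n − #cycles} = (−1)^{203−9} = (−1)^194 = +1.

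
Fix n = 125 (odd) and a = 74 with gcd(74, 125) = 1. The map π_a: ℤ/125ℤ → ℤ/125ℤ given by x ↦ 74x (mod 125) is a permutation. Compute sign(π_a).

+1

Start at x=26: 26 → 49 → 1 → 74 → 101 → 99 → 76 → … (one orbit).
Cycle type of π: 10×10 + 2×12 + 1; total 23 cycles.
125 − 23 = 102 transpositions; sign(π) = (−1)^102 = +1.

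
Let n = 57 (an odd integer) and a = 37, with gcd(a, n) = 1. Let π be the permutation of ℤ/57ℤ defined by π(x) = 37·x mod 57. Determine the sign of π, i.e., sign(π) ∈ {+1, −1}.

-1

Trace 37: π^k(37) = [37, 1] for k=0..1.
Cycle type of π: 2×27 + 1×3; total 30 cycles.
sign(π) = (−1)^{n − #cycles} = (−1)^{57−30} = (−1)^27 = -1.
The Jacobi symbol (37|57) = -1 (Zolotarev) agrees.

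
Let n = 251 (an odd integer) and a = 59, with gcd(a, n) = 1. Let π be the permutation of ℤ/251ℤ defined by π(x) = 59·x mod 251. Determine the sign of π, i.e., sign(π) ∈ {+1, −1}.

-1

Start at x=48: 48 → 71 → 173 → 167 → 64 → 11 → 147 → … (one orbit).
Cycle lengths of π_59 on ℤ/251ℤ: [250, 1]; 2 cycles in total.
sign(π) = (−1)^{n − #cycles} = (−1)^{251−2} = (−1)^249 = -1.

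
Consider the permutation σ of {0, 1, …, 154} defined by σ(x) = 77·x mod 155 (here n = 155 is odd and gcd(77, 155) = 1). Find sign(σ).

+1

Start at x=1: 1 → 77 → 39 → 58 → 126 → 92 → 109 → … (one orbit).
The orbit structure of x ↦ 77x mod 155: 11 orbits of sizes [20, 20, 20, 20, 20, 20, 10, 10, 10, 4, 1].
Σ(ℓ_i−1) = 155−11 = 144; sign = (−1)^144 = +1.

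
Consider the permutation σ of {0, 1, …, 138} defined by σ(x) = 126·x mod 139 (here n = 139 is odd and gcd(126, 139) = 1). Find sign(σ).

Start at x=10: 10 → 9 → 22 → 131 → 104 → 38 → 62 → … (one orbit).
Cycle type of π: 138 + 1; total 2 cycles.
2 cycles on 139: each ℓ→(−1)^(ℓ−1), product (−1)^137 = -1.
(126|139)_J = -1 (Zolotarev's lemma cross-check).

-1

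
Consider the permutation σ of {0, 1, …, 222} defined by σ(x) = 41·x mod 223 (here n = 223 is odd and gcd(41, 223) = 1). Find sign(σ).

+1

Trace 49: π^k(49) = [49, 2, 82, 17, 28, 33, 15] for k=0..6.
Cycle lengths of π_41 on ℤ/223ℤ: [37, 37, 37, 37, 37, 37, 1]; 7 cycles in total.
Σ(ℓ_i−1) = 223−7 = 216; sign = (−1)^216 = +1.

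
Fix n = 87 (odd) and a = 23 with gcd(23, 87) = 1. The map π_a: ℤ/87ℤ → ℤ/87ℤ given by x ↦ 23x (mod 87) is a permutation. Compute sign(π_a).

Start at x=59: 59 → 52 → 65 → 16 → 20 → 25 → 53 → … (one orbit).
Cycle type of π: 14×4 + 7×4 + 2 + 1; total 10 cycles.
87 − 10 = 77 transpositions; sign(π) = (−1)^77 = -1.
Check: (23/87) = -1 by Zolotarev.

-1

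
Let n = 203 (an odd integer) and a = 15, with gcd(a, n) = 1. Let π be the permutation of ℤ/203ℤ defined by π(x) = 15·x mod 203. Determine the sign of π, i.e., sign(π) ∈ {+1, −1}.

-1

Trace 43: π^k(43) = [43, 36, 134, 183, 106, 169, 99] for k=0..6.
Cycle type of π: 28×7 + 1×7; total 14 cycles.
sign(π) = (−1)^{n − #cycles} = (−1)^{203−14} = (−1)^189 = -1.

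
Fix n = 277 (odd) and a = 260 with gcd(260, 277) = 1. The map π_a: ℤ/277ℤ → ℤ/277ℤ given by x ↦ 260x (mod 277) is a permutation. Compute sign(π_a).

Orbit of 223 under x↦260x: [223, 87, 183, 213, 257, 63, 37]… (length divides ord_277(260)).
The orbit structure of x ↦ 260x mod 277: 2 orbits of sizes [276, 1].
With 2 cycles on 277 points, sign = (−1)^{277−2} = -1.

-1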